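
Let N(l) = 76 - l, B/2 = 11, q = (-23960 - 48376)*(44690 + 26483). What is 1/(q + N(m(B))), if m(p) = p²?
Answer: -1/5148370536 ≈ -1.9424e-10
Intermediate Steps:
q = -5148370128 (q = -72336*71173 = -5148370128)
B = 22 (B = 2*11 = 22)
1/(q + N(m(B))) = 1/(-5148370128 + (76 - 1*22²)) = 1/(-5148370128 + (76 - 1*484)) = 1/(-5148370128 + (76 - 484)) = 1/(-5148370128 - 408) = 1/(-5148370536) = -1/5148370536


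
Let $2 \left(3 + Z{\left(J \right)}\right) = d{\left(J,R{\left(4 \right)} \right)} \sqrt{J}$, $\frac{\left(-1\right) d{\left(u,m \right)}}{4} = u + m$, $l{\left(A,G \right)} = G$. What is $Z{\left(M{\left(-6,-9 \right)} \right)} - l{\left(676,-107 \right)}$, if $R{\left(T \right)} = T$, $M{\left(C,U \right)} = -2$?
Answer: $104 - 4 i \sqrt{2} \approx 104.0 - 5.6569 i$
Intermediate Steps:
$d{\left(u,m \right)} = - 4 m - 4 u$ ($d{\left(u,m \right)} = - 4 \left(u + m\right) = - 4 \left(m + u\right) = - 4 m - 4 u$)
$Z{\left(J \right)} = -3 + \frac{\sqrt{J} \left(-16 - 4 J\right)}{2}$ ($Z{\left(J \right)} = -3 + \frac{\left(\left(-4\right) 4 - 4 J\right) \sqrt{J}}{2} = -3 + \frac{\left(-16 - 4 J\right) \sqrt{J}}{2} = -3 + \frac{\sqrt{J} \left(-16 - 4 J\right)}{2}$)
$Z{\left(M{\left(-6,-9 \right)} \right)} - l{\left(676,-107 \right)} = \left(-3 - 2 \sqrt{-2} \left(4 - 2\right)\right) - -107 = \left(-3 - 2 i \sqrt{2} \cdot 2\right) + 107 = \left(-3 - 4 i \sqrt{2}\right) + 107 = 104 - 4 i \sqrt{2}$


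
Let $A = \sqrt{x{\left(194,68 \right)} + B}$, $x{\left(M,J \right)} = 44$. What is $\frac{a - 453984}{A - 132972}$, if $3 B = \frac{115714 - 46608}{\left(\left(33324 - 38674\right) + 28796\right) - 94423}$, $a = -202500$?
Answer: $\frac{9293798340041544}{1882475353275023} + \frac{984726 \sqrt{220025340422}}{1882475353275023} \approx 4.9373$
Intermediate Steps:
$B = - \frac{69106}{212931}$ ($B = \frac{\left(115714 - 46608\right) \frac{1}{\left(\left(33324 - 38674\right) + 28796\right) - 94423}}{3} = \frac{69106 \frac{1}{\left(-5350 + 28796\right) - 94423}}{3} = \frac{69106 \frac{1}{23446 - 94423}}{3} = \frac{69106 \frac{1}{-70977}}{3} = \frac{69106 \left(- \frac{1}{70977}\right)}{3} = \frac{1}{3} \left(- \frac{69106}{70977}\right) = - \frac{69106}{212931} \approx -0.32455$)
$A = \frac{\sqrt{220025340422}}{70977}$ ($A = \sqrt{44 - \frac{69106}{212931}} = \sqrt{\frac{9299858}{212931}} = \frac{\sqrt{220025340422}}{70977} \approx 6.6087$)
$\frac{a - 453984}{A - 132972} = \frac{-202500 - 453984}{\frac{\sqrt{220025340422}}{70977} - 132972} = - \frac{656484}{-132972 + \frac{\sqrt{220025340422}}{70977}}$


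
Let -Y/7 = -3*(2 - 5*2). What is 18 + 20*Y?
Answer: -3342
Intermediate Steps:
Y = -168 (Y = -(-21)*(2 - 5*2) = -(-21)*(2 - 10) = -(-21)*(-8) = -7*24 = -168)
18 + 20*Y = 18 + 20*(-168) = 18 - 3360 = -3342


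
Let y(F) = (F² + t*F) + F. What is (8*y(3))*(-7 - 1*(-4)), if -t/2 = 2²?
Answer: 288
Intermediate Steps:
t = -8 (t = -2*2² = -2*4 = -8)
y(F) = F² - 7*F (y(F) = (F² - 8*F) + F = F² - 7*F)
(8*y(3))*(-7 - 1*(-4)) = (8*(3*(-7 + 3)))*(-7 - 1*(-4)) = (8*(3*(-4)))*(-7 + 4) = (8*(-12))*(-3) = -96*(-3) = 288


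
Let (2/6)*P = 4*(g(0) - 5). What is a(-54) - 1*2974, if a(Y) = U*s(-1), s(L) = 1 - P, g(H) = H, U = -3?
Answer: -3157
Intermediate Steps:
P = -60 (P = 3*(4*(0 - 5)) = 3*(4*(-5)) = 3*(-20) = -60)
s(L) = 61 (s(L) = 1 - 1*(-60) = 1 + 60 = 61)
a(Y) = -183 (a(Y) = -3*61 = -183)
a(-54) - 1*2974 = -183 - 1*2974 = -183 - 2974 = -3157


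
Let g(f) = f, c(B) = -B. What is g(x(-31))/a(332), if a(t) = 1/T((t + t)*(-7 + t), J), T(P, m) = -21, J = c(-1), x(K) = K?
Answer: 651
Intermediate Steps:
J = 1 (J = -1*(-1) = 1)
a(t) = -1/21 (a(t) = 1/(-21) = -1/21)
g(x(-31))/a(332) = -31/(-1/21) = -31*(-21) = 651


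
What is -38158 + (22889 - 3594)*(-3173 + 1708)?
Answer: -28305333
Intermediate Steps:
-38158 + (22889 - 3594)*(-3173 + 1708) = -38158 + 19295*(-1465) = -38158 - 28267175 = -28305333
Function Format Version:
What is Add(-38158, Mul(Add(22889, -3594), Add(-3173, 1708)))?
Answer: -28305333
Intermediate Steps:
Add(-38158, Mul(Add(22889, -3594), Add(-3173, 1708))) = Add(-38158, Mul(19295, -1465)) = Add(-38158, -28267175) = -28305333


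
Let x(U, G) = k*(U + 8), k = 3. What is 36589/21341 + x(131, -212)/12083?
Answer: 451004084/257863303 ≈ 1.7490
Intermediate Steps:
x(U, G) = 24 + 3*U (x(U, G) = 3*(U + 8) = 3*(8 + U) = 24 + 3*U)
36589/21341 + x(131, -212)/12083 = 36589/21341 + (24 + 3*131)/12083 = 36589*(1/21341) + (24 + 393)*(1/12083) = 36589/21341 + 417*(1/12083) = 36589/21341 + 417/12083 = 451004084/257863303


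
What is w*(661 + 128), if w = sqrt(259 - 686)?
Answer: 789*I*sqrt(427) ≈ 16304.0*I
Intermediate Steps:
w = I*sqrt(427) (w = sqrt(-427) = I*sqrt(427) ≈ 20.664*I)
w*(661 + 128) = (I*sqrt(427))*(661 + 128) = (I*sqrt(427))*789 = 789*I*sqrt(427)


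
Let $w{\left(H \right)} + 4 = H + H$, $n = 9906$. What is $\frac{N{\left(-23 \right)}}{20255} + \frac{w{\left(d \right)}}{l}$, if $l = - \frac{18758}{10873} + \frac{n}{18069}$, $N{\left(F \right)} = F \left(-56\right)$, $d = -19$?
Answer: $\frac{336208666199}{9404761090} \approx 35.749$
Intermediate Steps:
$N{\left(F \right)} = - 56 F$
$w{\left(H \right)} = -4 + 2 H$ ($w{\left(H \right)} = -4 + \left(H + H\right) = -4 + 2 H$)
$l = - \frac{928636}{789013}$ ($l = - \frac{18758}{10873} + \frac{9906}{18069} = \left(-18758\right) \frac{1}{10873} + 9906 \cdot \frac{1}{18069} = - \frac{226}{131} + \frac{3302}{6023} = - \frac{928636}{789013} \approx -1.177$)
$\frac{N{\left(-23 \right)}}{20255} + \frac{w{\left(d \right)}}{l} = \frac{\left(-56\right) \left(-23\right)}{20255} + \frac{-4 + 2 \left(-19\right)}{- \frac{928636}{789013}} = 1288 \cdot \frac{1}{20255} + \left(-4 - 38\right) \left(- \frac{789013}{928636}\right) = \frac{1288}{20255} - - \frac{16569273}{464318} = \frac{1288}{20255} + \frac{16569273}{464318} = \frac{336208666199}{9404761090}$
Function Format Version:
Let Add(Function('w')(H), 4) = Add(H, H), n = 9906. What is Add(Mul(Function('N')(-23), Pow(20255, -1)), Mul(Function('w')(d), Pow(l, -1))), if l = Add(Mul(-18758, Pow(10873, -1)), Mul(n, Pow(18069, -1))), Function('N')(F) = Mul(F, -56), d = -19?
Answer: Rational(336208666199, 9404761090) ≈ 35.749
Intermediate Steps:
Function('N')(F) = Mul(-56, F)
Function('w')(H) = Add(-4, Mul(2, H)) (Function('w')(H) = Add(-4, Add(H, H)) = Add(-4, Mul(2, H)))
l = Rational(-928636, 789013) (l = Add(Mul(-18758, Pow(10873, -1)), Mul(9906, Pow(18069, -1))) = Add(Mul(-18758, Rational(1, 10873)), Mul(9906, Rational(1, 18069))) = Add(Rational(-226, 131), Rational(3302, 6023)) = Rational(-928636, 789013) ≈ -1.1770)
Add(Mul(Function('N')(-23), Pow(20255, -1)), Mul(Function('w')(d), Pow(l, -1))) = Add(Mul(Mul(-56, -23), Pow(20255, -1)), Mul(Add(-4, Mul(2, -19)), Pow(Rational(-928636, 789013), -1))) = Add(Mul(1288, Rational(1, 20255)), Mul(Add(-4, -38), Rational(-789013, 928636))) = Add(Rational(1288, 20255), Mul(-42, Rational(-789013, 928636))) = Add(Rational(1288, 20255), Rational(16569273, 464318)) = Rational(336208666199, 9404761090)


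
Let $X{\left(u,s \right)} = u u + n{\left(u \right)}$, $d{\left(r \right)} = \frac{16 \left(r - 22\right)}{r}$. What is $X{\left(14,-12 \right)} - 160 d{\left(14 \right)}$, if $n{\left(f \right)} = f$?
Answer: $\frac{11710}{7} \approx 1672.9$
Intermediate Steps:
$d{\left(r \right)} = \frac{-352 + 16 r}{r}$ ($d{\left(r \right)} = \frac{16 \left(-22 + r\right)}{r} = \frac{-352 + 16 r}{r}$)
$X{\left(u,s \right)} = u + u^{2}$ ($X{\left(u,s \right)} = u u + u = u^{2} + u = u + u^{2}$)
$X{\left(14,-12 \right)} - 160 d{\left(14 \right)} = 14 \left(1 + 14\right) - 160 \left(16 - \frac{352}{14}\right) = 14 \cdot 15 - 160 \left(16 - \frac{176}{7}\right) = 210 - 160 \left(16 - \frac{176}{7}\right) = 210 - - \frac{10240}{7} = 210 + \frac{10240}{7} = \frac{11710}{7}$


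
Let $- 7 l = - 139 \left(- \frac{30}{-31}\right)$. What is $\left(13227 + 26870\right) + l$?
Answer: $\frac{8705219}{217} \approx 40116.0$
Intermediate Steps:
$l = \frac{4170}{217}$ ($l = - \frac{\left(-139\right) \left(- \frac{30}{-31}\right)}{7} = - \frac{\left(-139\right) \left(\left(-30\right) \left(- \frac{1}{31}\right)\right)}{7} = - \frac{\left(-139\right) \frac{30}{31}}{7} = \left(- \frac{1}{7}\right) \left(- \frac{4170}{31}\right) = \frac{4170}{217} \approx 19.217$)
$\left(13227 + 26870\right) + l = \left(13227 + 26870\right) + \frac{4170}{217} = 40097 + \frac{4170}{217} = \frac{8705219}{217}$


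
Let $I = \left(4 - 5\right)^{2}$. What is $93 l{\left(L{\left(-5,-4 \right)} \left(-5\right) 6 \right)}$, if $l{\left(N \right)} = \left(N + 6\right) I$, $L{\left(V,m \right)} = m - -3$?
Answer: $3348$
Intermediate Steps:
$I = 1$ ($I = \left(-1\right)^{2} = 1$)
$L{\left(V,m \right)} = 3 + m$ ($L{\left(V,m \right)} = m + 3 = 3 + m$)
$l{\left(N \right)} = 6 + N$ ($l{\left(N \right)} = \left(N + 6\right) 1 = \left(6 + N\right) 1 = 6 + N$)
$93 l{\left(L{\left(-5,-4 \right)} \left(-5\right) 6 \right)} = 93 \left(6 + \left(3 - 4\right) \left(-5\right) 6\right) = 93 \left(6 + \left(-1\right) \left(-5\right) 6\right) = 93 \left(6 + 5 \cdot 6\right) = 93 \left(6 + 30\right) = 93 \cdot 36 = 3348$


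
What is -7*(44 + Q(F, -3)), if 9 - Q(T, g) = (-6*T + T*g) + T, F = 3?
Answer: -539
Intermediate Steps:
Q(T, g) = 9 + 5*T - T*g (Q(T, g) = 9 - ((-6*T + T*g) + T) = 9 - (-5*T + T*g) = 9 + (5*T - T*g) = 9 + 5*T - T*g)
-7*(44 + Q(F, -3)) = -7*(44 + (9 + 5*3 - 1*3*(-3))) = -7*(44 + (9 + 15 + 9)) = -7*(44 + 33) = -7*77 = -539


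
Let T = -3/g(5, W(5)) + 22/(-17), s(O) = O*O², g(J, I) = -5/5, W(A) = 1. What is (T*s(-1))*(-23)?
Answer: 667/17 ≈ 39.235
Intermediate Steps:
g(J, I) = -1 (g(J, I) = -5*⅕ = -1)
s(O) = O³
T = 29/17 (T = -3/(-1) + 22/(-17) = -3*(-1) + 22*(-1/17) = 3 - 22/17 = 29/17 ≈ 1.7059)
(T*s(-1))*(-23) = ((29/17)*(-1)³)*(-23) = ((29/17)*(-1))*(-23) = -29/17*(-23) = 667/17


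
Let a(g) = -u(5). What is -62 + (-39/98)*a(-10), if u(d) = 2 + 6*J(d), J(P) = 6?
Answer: -2297/49 ≈ -46.878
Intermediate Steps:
u(d) = 38 (u(d) = 2 + 6*6 = 2 + 36 = 38)
a(g) = -38 (a(g) = -1*38 = -38)
-62 + (-39/98)*a(-10) = -62 - 39/98*(-38) = -62 + 741/49 = -2297/49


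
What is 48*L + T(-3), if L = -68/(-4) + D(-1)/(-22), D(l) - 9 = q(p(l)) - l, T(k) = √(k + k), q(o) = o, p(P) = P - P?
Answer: 8736/11 + I*√6 ≈ 794.18 + 2.4495*I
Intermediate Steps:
p(P) = 0
T(k) = √2*√k (T(k) = √(2*k) = √2*√k)
D(l) = 9 - l (D(l) = 9 + (0 - l) = 9 - l)
L = 182/11 (L = -68/(-4) + (9 - 1*(-1))/(-22) = -68*(-¼) + (9 + 1)*(-1/22) = 17 + 10*(-1/22) = 17 - 5/11 = 182/11 ≈ 16.545)
48*L + T(-3) = 48*(182/11) + √2*√(-3) = 8736/11 + √2*(I*√3) = 8736/11 + I*√6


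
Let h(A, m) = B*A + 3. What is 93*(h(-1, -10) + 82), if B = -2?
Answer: 8091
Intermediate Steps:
h(A, m) = 3 - 2*A (h(A, m) = -2*A + 3 = 3 - 2*A)
93*(h(-1, -10) + 82) = 93*((3 - 2*(-1)) + 82) = 93*((3 + 2) + 82) = 93*(5 + 82) = 93*87 = 8091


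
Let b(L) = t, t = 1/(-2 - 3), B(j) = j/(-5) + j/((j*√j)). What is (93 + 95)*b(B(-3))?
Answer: -188/5 ≈ -37.600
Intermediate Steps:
B(j) = j^(-½) - j/5 (B(j) = j*(-⅕) + j/(j^(3/2)) = -j/5 + j/j^(3/2) = -j/5 + j^(-½) = j^(-½) - j/5)
t = -⅕ (t = 1/(-5) = -⅕ ≈ -0.20000)
b(L) = -⅕
(93 + 95)*b(B(-3)) = (93 + 95)*(-⅕) = 188*(-⅕) = -188/5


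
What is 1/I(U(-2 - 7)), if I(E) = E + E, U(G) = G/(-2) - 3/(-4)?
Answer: 2/21 ≈ 0.095238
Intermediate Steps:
U(G) = ¾ - G/2 (U(G) = G*(-½) - 3*(-¼) = -G/2 + ¾ = ¾ - G/2)
I(E) = 2*E
1/I(U(-2 - 7)) = 1/(2*(¾ - (-2 - 7)/2)) = 1/(2*(¾ - ½*(-9))) = 1/(2*(¾ + 9/2)) = 1/(2*(21/4)) = 1/(21/2) = 2/21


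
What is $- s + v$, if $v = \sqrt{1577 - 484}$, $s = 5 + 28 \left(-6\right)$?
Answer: $163 + \sqrt{1093} \approx 196.06$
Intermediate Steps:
$s = -163$ ($s = 5 - 168 = -163$)
$v = \sqrt{1093} \approx 33.061$
$- s + v = \left(-1\right) \left(-163\right) + \sqrt{1093} = 163 + \sqrt{1093}$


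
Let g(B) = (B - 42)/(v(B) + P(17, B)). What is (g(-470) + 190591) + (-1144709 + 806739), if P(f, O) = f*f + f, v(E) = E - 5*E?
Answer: -161085503/1093 ≈ -1.4738e+5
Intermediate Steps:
v(E) = -4*E
P(f, O) = f + f² (P(f, O) = f² + f = f + f²)
g(B) = (-42 + B)/(306 - 4*B) (g(B) = (B - 42)/(-4*B + 17*(1 + 17)) = (-42 + B)/(-4*B + 17*18) = (-42 + B)/(-4*B + 306) = (-42 + B)/(306 - 4*B))
(g(-470) + 190591) + (-1144709 + 806739) = ((42 - 1*(-470))/(2*(-153 + 2*(-470))) + 190591) + (-1144709 + 806739) = ((42 + 470)/(2*(-153 - 940)) + 190591) - 337970 = ((½)*512/(-1093) + 190591) - 337970 = ((½)*(-1/1093)*512 + 190591) - 337970 = (-256/1093 + 190591) - 337970 = 208315707/1093 - 337970 = -161085503/1093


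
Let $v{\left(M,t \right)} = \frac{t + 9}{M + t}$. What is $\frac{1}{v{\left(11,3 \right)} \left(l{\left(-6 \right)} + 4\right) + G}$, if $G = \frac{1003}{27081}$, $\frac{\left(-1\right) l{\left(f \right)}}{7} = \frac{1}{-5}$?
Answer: $\frac{945}{4409} \approx 0.21433$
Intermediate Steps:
$l{\left(f \right)} = \frac{7}{5}$ ($l{\left(f \right)} = - \frac{7}{-5} = \left(-7\right) \left(- \frac{1}{5}\right) = \frac{7}{5}$)
$v{\left(M,t \right)} = \frac{9 + t}{M + t}$
$G = \frac{1}{27}$ ($G = 1003 \cdot \frac{1}{27081} = \frac{1}{27} \approx 0.037037$)
$\frac{1}{v{\left(11,3 \right)} \left(l{\left(-6 \right)} + 4\right) + G} = \frac{1}{\frac{9 + 3}{11 + 3} \left(\frac{7}{5} + 4\right) + \frac{1}{27}} = \frac{1}{\frac{1}{14} \cdot 12 \cdot \frac{27}{5} + \frac{1}{27}} = \frac{1}{\frac{6}{7} \cdot \frac{27}{5} + \frac{1}{27}} = \frac{1}{\frac{162}{35} + \frac{1}{27}} = \frac{1}{\frac{4409}{945}} = \frac{945}{4409}$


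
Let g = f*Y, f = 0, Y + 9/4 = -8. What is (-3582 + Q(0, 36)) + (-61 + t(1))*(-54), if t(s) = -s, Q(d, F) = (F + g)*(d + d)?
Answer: -234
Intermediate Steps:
Y = -41/4 (Y = -9/4 - 8 = -41/4 ≈ -10.250)
g = 0 (g = 0*(-41/4) = 0)
Q(d, F) = 2*F*d (Q(d, F) = (F + 0)*(d + d) = F*(2*d) = 2*F*d)
(-3582 + Q(0, 36)) + (-61 + t(1))*(-54) = (-3582 + 2*36*0) + (-61 - 1*1)*(-54) = (-3582 + 0) + (-61 - 1)*(-54) = -3582 - 62*(-54) = -3582 + 3348 = -234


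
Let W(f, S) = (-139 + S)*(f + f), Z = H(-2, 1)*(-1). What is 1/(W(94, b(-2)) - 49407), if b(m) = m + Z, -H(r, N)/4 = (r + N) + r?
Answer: -1/78171 ≈ -1.2792e-5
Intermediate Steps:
H(r, N) = -8*r - 4*N (H(r, N) = -4*((r + N) + r) = -4*((N + r) + r) = -4*(N + 2*r) = -8*r - 4*N)
Z = -12 (Z = (-8*(-2) - 4*1)*(-1) = (16 - 4)*(-1) = 12*(-1) = -12)
b(m) = -12 + m (b(m) = m - 12 = -12 + m)
W(f, S) = 2*f*(-139 + S) (W(f, S) = (-139 + S)*(2*f) = 2*f*(-139 + S))
1/(W(94, b(-2)) - 49407) = 1/(2*94*(-139 + (-12 - 2)) - 49407) = 1/(2*94*(-139 - 14) - 49407) = 1/(2*94*(-153) - 49407) = 1/(-28764 - 49407) = 1/(-78171) = -1/78171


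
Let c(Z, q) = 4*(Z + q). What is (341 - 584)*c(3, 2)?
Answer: -4860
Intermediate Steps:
c(Z, q) = 4*Z + 4*q
(341 - 584)*c(3, 2) = (341 - 584)*(4*3 + 4*2) = -243*(12 + 8) = -243*20 = -4860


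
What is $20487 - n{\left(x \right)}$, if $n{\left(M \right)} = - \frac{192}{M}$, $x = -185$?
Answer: $\frac{3789903}{185} \approx 20486.0$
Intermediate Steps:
$20487 - n{\left(x \right)} = 20487 - - \frac{192}{-185} = 20487 - \left(-192\right) \left(- \frac{1}{185}\right) = 20487 - \frac{192}{185} = \frac{3789903}{185}$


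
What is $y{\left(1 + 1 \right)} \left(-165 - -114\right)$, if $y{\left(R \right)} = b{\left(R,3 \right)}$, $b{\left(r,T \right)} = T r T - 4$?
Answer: $-714$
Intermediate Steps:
$b{\left(r,T \right)} = -4 + r T^{2}$ ($b{\left(r,T \right)} = r T^{2} - 4 = -4 + r T^{2}$)
$y{\left(R \right)} = -4 + 9 R$ ($y{\left(R \right)} = -4 + R 3^{2} = -4 + R 9 = -4 + 9 R$)
$y{\left(1 + 1 \right)} \left(-165 - -114\right) = \left(-4 + 9 \left(1 + 1\right)\right) \left(-165 - -114\right) = \left(-4 + 9 \cdot 2\right) \left(-165 + 114\right) = \left(-4 + 18\right) \left(-51\right) = 14 \left(-51\right) = -714$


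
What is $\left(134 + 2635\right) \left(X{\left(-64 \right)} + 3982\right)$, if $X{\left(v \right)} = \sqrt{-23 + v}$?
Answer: $11026158 + 2769 i \sqrt{87} \approx 1.1026 \cdot 10^{7} + 25828.0 i$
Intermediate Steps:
$\left(134 + 2635\right) \left(X{\left(-64 \right)} + 3982\right) = \left(134 + 2635\right) \left(\sqrt{-23 - 64} + 3982\right) = 2769 \left(\sqrt{-87} + 3982\right) = 2769 \left(i \sqrt{87} + 3982\right) = 2769 \left(3982 + i \sqrt{87}\right) = 11026158 + 2769 i \sqrt{87}$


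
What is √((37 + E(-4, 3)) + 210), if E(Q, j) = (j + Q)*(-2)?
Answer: √249 ≈ 15.780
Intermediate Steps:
E(Q, j) = -2*Q - 2*j (E(Q, j) = (Q + j)*(-2) = -2*Q - 2*j)
√((37 + E(-4, 3)) + 210) = √((37 + (-2*(-4) - 2*3)) + 210) = √((37 + (8 - 6)) + 210) = √((37 + 2) + 210) = √(39 + 210) = √249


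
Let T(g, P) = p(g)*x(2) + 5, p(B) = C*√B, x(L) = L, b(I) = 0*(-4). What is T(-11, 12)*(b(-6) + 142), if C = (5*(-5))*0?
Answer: 710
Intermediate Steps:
b(I) = 0
C = 0 (C = -25*0 = 0)
p(B) = 0 (p(B) = 0*√B = 0)
T(g, P) = 5 (T(g, P) = 0*2 + 5 = 0 + 5 = 5)
T(-11, 12)*(b(-6) + 142) = 5*(0 + 142) = 5*142 = 710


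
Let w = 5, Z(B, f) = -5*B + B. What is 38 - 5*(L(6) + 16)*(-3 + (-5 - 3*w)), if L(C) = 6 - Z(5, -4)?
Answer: 4868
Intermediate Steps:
Z(B, f) = -4*B
L(C) = 26 (L(C) = 6 - (-4)*5 = 6 - 1*(-20) = 6 + 20 = 26)
38 - 5*(L(6) + 16)*(-3 + (-5 - 3*w)) = 38 - 5*(26 + 16)*(-3 + (-5 - 3*5)) = 38 - 210*(-3 + (-5 - 15)) = 38 - 210*(-3 - 20) = 38 - 210*(-23) = 38 - 5*(-966) = 38 + 4830 = 4868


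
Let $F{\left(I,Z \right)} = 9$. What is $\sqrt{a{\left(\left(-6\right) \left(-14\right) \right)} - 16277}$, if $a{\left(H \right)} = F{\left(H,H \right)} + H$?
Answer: $34 i \sqrt{14} \approx 127.22 i$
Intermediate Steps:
$a{\left(H \right)} = 9 + H$
$\sqrt{a{\left(\left(-6\right) \left(-14\right) \right)} - 16277} = \sqrt{\left(9 - -84\right) - 16277} = \sqrt{\left(9 + 84\right) - 16277} = \sqrt{93 - 16277} = \sqrt{-16184} = 34 i \sqrt{14}$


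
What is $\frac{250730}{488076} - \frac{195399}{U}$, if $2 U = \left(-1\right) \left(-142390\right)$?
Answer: $- \frac{38759419987}{17374285410} \approx -2.2309$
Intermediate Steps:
$U = 71195$ ($U = \frac{\left(-1\right) \left(-142390\right)}{2} = \frac{1}{2} \cdot 142390 = 71195$)
$\frac{250730}{488076} - \frac{195399}{U} = \frac{250730}{488076} - \frac{195399}{71195} = 250730 \cdot \frac{1}{488076} - \frac{195399}{71195} = \frac{125365}{244038} - \frac{195399}{71195} = - \frac{38759419987}{17374285410}$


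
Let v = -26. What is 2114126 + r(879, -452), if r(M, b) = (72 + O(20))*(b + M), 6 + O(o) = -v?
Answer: 2153410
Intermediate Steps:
O(o) = 20 (O(o) = -6 - 1*(-26) = -6 + 26 = 20)
r(M, b) = 92*M + 92*b (r(M, b) = (72 + 20)*(b + M) = 92*(M + b) = 92*M + 92*b)
2114126 + r(879, -452) = 2114126 + (92*879 + 92*(-452)) = 2114126 + (80868 - 41584) = 2114126 + 39284 = 2153410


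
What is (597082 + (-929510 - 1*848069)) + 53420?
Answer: -1127077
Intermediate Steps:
(597082 + (-929510 - 1*848069)) + 53420 = (597082 + (-929510 - 848069)) + 53420 = (597082 - 1777579) + 53420 = -1180497 + 53420 = -1127077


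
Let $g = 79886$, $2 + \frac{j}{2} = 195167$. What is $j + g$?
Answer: $470216$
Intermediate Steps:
$j = 390330$ ($j = -4 + 2 \cdot 195167 = -4 + 390334 = 390330$)
$j + g = 390330 + 79886 = 470216$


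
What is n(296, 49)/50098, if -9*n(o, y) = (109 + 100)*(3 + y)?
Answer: -5434/225441 ≈ -0.024104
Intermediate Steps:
n(o, y) = -209/3 - 209*y/9 (n(o, y) = -(109 + 100)*(3 + y)/9 = -209*(3 + y)/9 = -(627 + 209*y)/9 = -209/3 - 209*y/9)
n(296, 49)/50098 = (-209/3 - 209/9*49)/50098 = (-209/3 - 10241/9)*(1/50098) = -10868/9*1/50098 = -5434/225441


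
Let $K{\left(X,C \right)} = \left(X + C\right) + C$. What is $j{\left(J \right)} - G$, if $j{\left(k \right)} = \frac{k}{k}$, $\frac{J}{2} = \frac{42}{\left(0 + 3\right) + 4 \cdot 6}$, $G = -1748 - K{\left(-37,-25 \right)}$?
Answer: $1662$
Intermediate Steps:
$K{\left(X,C \right)} = X + 2 C$ ($K{\left(X,C \right)} = \left(C + X\right) + C = X + 2 C$)
$G = -1661$ ($G = -1748 - \left(-37 + 2 \left(-25\right)\right) = -1748 - \left(-37 - 50\right) = -1748 - -87 = -1748 + 87 = -1661$)
$J = \frac{28}{9}$ ($J = 2 \frac{42}{\left(0 + 3\right) + 4 \cdot 6} = 2 \frac{42}{3 + 24} = 2 \cdot \frac{42}{27} = 2 \cdot 42 \cdot \frac{1}{27} = 2 \cdot \frac{14}{9} = \frac{28}{9} \approx 3.1111$)
$j{\left(k \right)} = 1$
$j{\left(J \right)} - G = 1 - -1661 = 1 + 1661 = 1662$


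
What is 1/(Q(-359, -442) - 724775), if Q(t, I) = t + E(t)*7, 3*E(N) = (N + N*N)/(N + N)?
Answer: -3/2176655 ≈ -1.3783e-6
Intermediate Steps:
E(N) = (N + N²)/(6*N) (E(N) = ((N + N*N)/(N + N))/3 = ((N + N²)/((2*N)))/3 = ((N + N²)*(1/(2*N)))/3 = ((N + N²)/(2*N))/3 = (N + N²)/(6*N))
Q(t, I) = 7/6 + 13*t/6 (Q(t, I) = t + (⅙ + t/6)*7 = t + (7/6 + 7*t/6) = 7/6 + 13*t/6)
1/(Q(-359, -442) - 724775) = 1/((7/6 + (13/6)*(-359)) - 724775) = 1/((7/6 - 4667/6) - 724775) = 1/(-2330/3 - 724775) = 1/(-2176655/3) = -3/2176655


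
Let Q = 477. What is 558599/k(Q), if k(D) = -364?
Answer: -558599/364 ≈ -1534.6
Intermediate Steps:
558599/k(Q) = 558599/(-364) = 558599*(-1/364) = -558599/364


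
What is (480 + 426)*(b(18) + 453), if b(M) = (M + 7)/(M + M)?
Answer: 2466283/6 ≈ 4.1105e+5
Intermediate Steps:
b(M) = (7 + M)/(2*M) (b(M) = (7 + M)/((2*M)) = (7 + M)*(1/(2*M)) = (7 + M)/(2*M))
(480 + 426)*(b(18) + 453) = (480 + 426)*((½)*(7 + 18)/18 + 453) = 906*((½)*(1/18)*25 + 453) = 906*(25/36 + 453) = 906*(16333/36) = 2466283/6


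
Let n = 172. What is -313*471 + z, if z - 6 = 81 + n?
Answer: -147164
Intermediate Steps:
z = 259 (z = 6 + (81 + 172) = 6 + 253 = 259)
-313*471 + z = -313*471 + 259 = -147423 + 259 = -147164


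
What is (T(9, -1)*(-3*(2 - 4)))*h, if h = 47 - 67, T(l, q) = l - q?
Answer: -1200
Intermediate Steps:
h = -20
(T(9, -1)*(-3*(2 - 4)))*h = ((9 - 1*(-1))*(-3*(2 - 4)))*(-20) = ((9 + 1)*(-3*(-2)))*(-20) = (10*6)*(-20) = 60*(-20) = -1200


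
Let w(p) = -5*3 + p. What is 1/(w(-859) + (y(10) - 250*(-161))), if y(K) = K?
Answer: 1/39386 ≈ 2.5390e-5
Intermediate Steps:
w(p) = -15 + p
1/(w(-859) + (y(10) - 250*(-161))) = 1/((-15 - 859) + (10 - 250*(-161))) = 1/(-874 + (10 + 40250)) = 1/(-874 + 40260) = 1/39386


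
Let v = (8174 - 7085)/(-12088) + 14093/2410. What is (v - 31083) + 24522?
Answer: -95483922593/14566040 ≈ -6555.2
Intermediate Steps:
v = 83865847/14566040 (v = 1089*(-1/12088) + 14093*(1/2410) = -1089/12088 + 14093/2410 = 83865847/14566040 ≈ 5.7576)
(v - 31083) + 24522 = (83865847/14566040 - 31083) + 24522 = -452672355473/14566040 + 24522 = -95483922593/14566040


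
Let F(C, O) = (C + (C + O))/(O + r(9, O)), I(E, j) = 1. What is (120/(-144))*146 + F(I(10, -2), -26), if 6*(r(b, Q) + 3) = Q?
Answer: -9071/75 ≈ -120.95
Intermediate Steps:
r(b, Q) = -3 + Q/6
F(C, O) = (O + 2*C)/(-3 + 7*O/6) (F(C, O) = (C + (C + O))/(O + (-3 + O/6)) = (O + 2*C)/(-3 + 7*O/6))
(120/(-144))*146 + F(I(10, -2), -26) = (120/(-144))*146 + 6*(-26 + 2*1)/(-18 + 7*(-26)) = (120*(-1/144))*146 + 6*(-26 + 2)/(-18 - 182) = -⅚*146 + 6*(-24)/(-200) = -365/3 + 6*(-1/200)*(-24) = -365/3 + 18/25 = -9071/75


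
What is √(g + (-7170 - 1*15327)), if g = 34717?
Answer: 2*√3055 ≈ 110.54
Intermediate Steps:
√(g + (-7170 - 1*15327)) = √(34717 + (-7170 - 1*15327)) = √(34717 + (-7170 - 15327)) = √(34717 - 22497) = √12220 = 2*√3055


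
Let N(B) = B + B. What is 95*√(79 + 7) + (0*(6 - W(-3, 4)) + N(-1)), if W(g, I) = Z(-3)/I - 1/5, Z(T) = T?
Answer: -2 + 95*√86 ≈ 878.99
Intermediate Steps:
N(B) = 2*B
W(g, I) = -⅕ - 3/I (W(g, I) = -3/I - 1/5 = -3/I - 1*⅕ = -3/I - ⅕ = -⅕ - 3/I)
95*√(79 + 7) + (0*(6 - W(-3, 4)) + N(-1)) = 95*√(79 + 7) + (0*(6 - (-15 - 1*4)/(5*4)) + 2*(-1)) = 95*√86 + (0*(6 - (-15 - 4)/(5*4)) - 2) = 95*√86 + (0*(6 - (-19)/(5*4)) - 2) = 95*√86 + (0*(6 - 1*(-19/20)) - 2) = 95*√86 + (0*(6 + 19/20) - 2) = 95*√86 + (0*(139/20) - 2) = 95*√86 + (0 - 2) = 95*√86 - 2 = -2 + 95*√86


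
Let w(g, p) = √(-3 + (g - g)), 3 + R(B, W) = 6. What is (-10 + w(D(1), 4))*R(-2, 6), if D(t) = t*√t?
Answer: -30 + 3*I*√3 ≈ -30.0 + 5.1962*I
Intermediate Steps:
R(B, W) = 3 (R(B, W) = -3 + 6 = 3)
D(t) = t^(3/2)
w(g, p) = I*√3 (w(g, p) = √(-3 + 0) = √(-3) = I*√3)
(-10 + w(D(1), 4))*R(-2, 6) = (-10 + I*√3)*3 = -30 + 3*I*√3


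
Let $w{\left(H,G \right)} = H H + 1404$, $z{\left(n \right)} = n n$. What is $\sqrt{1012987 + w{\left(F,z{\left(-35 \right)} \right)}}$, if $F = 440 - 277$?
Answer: $8 \sqrt{16265} \approx 1020.3$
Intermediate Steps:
$z{\left(n \right)} = n^{2}$
$F = 163$ ($F = 440 - 277 = 163$)
$w{\left(H,G \right)} = 1404 + H^{2}$ ($w{\left(H,G \right)} = H^{2} + 1404 = 1404 + H^{2}$)
$\sqrt{1012987 + w{\left(F,z{\left(-35 \right)} \right)}} = \sqrt{1012987 + \left(1404 + 163^{2}\right)} = \sqrt{1012987 + \left(1404 + 26569\right)} = \sqrt{1012987 + 27973} = \sqrt{1040960} = 8 \sqrt{16265}$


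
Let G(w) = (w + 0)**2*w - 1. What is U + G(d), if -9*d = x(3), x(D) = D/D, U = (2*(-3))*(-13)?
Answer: 56132/729 ≈ 76.999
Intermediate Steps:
U = 78 (U = -6*(-13) = 78)
x(D) = 1
d = -1/9 (d = -1/9*1 = -1/9 ≈ -0.11111)
G(w) = -1 + w**3 (G(w) = w**2*w - 1 = w**3 - 1 = -1 + w**3)
U + G(d) = 78 + (-1 + (-1/9)**3) = 78 + (-1 - 1/729) = 78 - 730/729 = 56132/729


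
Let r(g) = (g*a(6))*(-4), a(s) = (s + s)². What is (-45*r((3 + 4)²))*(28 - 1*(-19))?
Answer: 59693760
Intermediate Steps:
a(s) = 4*s² (a(s) = (2*s)² = 4*s²)
r(g) = -576*g (r(g) = (g*(4*6²))*(-4) = (g*(4*36))*(-4) = (g*144)*(-4) = (144*g)*(-4) = -576*g)
(-45*r((3 + 4)²))*(28 - 1*(-19)) = (-(-25920)*(3 + 4)²)*(28 - 1*(-19)) = (-(-25920)*7²)*(28 + 19) = -(-25920)*49*47 = -45*(-28224)*47 = 1270080*47 = 59693760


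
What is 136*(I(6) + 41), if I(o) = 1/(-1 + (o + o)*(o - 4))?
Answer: 128384/23 ≈ 5581.9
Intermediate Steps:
I(o) = 1/(-1 + 2*o*(-4 + o)) (I(o) = 1/(-1 + (2*o)*(-4 + o)) = 1/(-1 + 2*o*(-4 + o)))
136*(I(6) + 41) = 136*(1/(-1 - 8*6 + 2*6**2) + 41) = 136*(1/(-1 - 48 + 2*36) + 41) = 136*(1/(-1 - 48 + 72) + 41) = 136*(1/23 + 41) = 136*(944/23) = 128384/23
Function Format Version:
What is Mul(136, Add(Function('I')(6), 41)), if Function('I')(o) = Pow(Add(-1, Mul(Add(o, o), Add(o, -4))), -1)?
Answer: Rational(128384, 23) ≈ 5581.9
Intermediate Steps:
Function('I')(o) = Pow(Add(-1, Mul(2, o, Add(-4, o))), -1) (Function('I')(o) = Pow(Add(-1, Mul(Mul(2, o), Add(-4, o))), -1) = Pow(Add(-1, Mul(2, o, Add(-4, o))), -1))
Mul(136, Add(Function('I')(6), 41)) = Mul(136, Add(Pow(Add(-1, Mul(-8, 6), Mul(2, Pow(6, 2))), -1), 41)) = Mul(136, Add(Pow(Add(-1, -48, Mul(2, 36)), -1), 41)) = Mul(136, Add(Pow(Add(-1, -48, 72), -1), 41)) = Mul(136, Add(Pow(23, -1), 41)) = Mul(136, Add(Rational(1, 23), 41)) = Mul(136, Rational(944, 23)) = Rational(128384, 23)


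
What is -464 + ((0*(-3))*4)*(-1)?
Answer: -464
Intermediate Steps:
-464 + ((0*(-3))*4)*(-1) = -464 + (0*4)*(-1) = -464 + 0*(-1) = -464 + 0 = -464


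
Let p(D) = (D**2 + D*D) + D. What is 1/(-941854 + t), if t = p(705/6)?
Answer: -1/914124 ≈ -1.0939e-6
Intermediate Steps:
p(D) = D + 2*D**2 (p(D) = (D**2 + D**2) + D = 2*D**2 + D = D + 2*D**2)
t = 27730 (t = (705/6)*(1 + 2*(705/6)) = (705*(1/6))*(1 + 2*(705*(1/6))) = 235*(1 + 2*(235/2))/2 = 235*(1 + 235)/2 = (235/2)*236 = 27730)
1/(-941854 + t) = 1/(-941854 + 27730) = 1/(-914124) = -1/914124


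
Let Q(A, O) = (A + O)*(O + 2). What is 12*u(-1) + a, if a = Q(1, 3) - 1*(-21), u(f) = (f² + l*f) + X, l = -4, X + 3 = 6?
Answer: 137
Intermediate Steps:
X = 3 (X = -3 + 6 = 3)
Q(A, O) = (2 + O)*(A + O) (Q(A, O) = (A + O)*(2 + O) = (2 + O)*(A + O))
u(f) = 3 + f² - 4*f (u(f) = (f² - 4*f) + 3 = 3 + f² - 4*f)
a = 41 (a = (3² + 2*1 + 2*3 + 1*3) - 1*(-21) = (9 + 2 + 6 + 3) + 21 = 20 + 21 = 41)
12*u(-1) + a = 12*(3 + (-1)² - 4*(-1)) + 41 = 12*(3 + 1 + 4) + 41 = 12*8 + 41 = 96 + 41 = 137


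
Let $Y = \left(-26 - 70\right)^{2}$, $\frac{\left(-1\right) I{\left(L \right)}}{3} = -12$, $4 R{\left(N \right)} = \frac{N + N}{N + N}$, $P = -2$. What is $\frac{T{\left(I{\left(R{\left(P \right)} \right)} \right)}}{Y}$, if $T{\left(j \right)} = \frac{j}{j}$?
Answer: $\frac{1}{9216} \approx 0.00010851$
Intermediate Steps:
$R{\left(N \right)} = \frac{1}{4}$ ($R{\left(N \right)} = \frac{\left(N + N\right) \frac{1}{N + N}}{4} = \frac{2 N \frac{1}{2 N}}{4} = \frac{1}{4} \cdot 1 = \frac{1}{4}$)
$I{\left(L \right)} = 36$ ($I{\left(L \right)} = \left(-3\right) \left(-12\right) = 36$)
$T{\left(j \right)} = 1$
$Y = 9216$ ($Y = \left(-96\right)^{2} = 9216$)
$\frac{T{\left(I{\left(R{\left(P \right)} \right)} \right)}}{Y} = 1 \cdot \frac{1}{9216} = \frac{1}{9216}$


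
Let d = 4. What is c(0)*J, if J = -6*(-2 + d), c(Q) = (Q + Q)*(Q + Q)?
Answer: 0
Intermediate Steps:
c(Q) = 4*Q² (c(Q) = (2*Q)*(2*Q) = 4*Q²)
J = -12 (J = -6*(-2 + 4) = -6*2 = -12)
c(0)*J = (4*0²)*(-12) = (4*0)*(-12) = 0*(-12) = 0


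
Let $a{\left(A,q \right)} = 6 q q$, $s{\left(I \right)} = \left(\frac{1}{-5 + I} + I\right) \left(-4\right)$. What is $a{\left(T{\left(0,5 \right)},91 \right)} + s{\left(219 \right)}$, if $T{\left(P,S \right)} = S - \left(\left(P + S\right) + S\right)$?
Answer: $\frac{5222668}{107} \approx 48810.0$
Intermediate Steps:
$T{\left(P,S \right)} = - P - S$ ($T{\left(P,S \right)} = S - \left(P + 2 S\right) = - P - S$)
$s{\left(I \right)} = - 4 I - \frac{4}{-5 + I}$ ($s{\left(I \right)} = \left(I + \frac{1}{-5 + I}\right) \left(-4\right) = - 4 I - \frac{4}{-5 + I}$)
$a{\left(A,q \right)} = 6 q^{2}$
$a{\left(T{\left(0,5 \right)},91 \right)} + s{\left(219 \right)} = 6 \cdot 91^{2} + \frac{4 \left(-1 - 219^{2} + 5 \cdot 219\right)}{-5 + 219} = 6 \cdot 8281 + \frac{4 \left(-1 - 47961 + 1095\right)}{214} = 49686 + 4 \cdot \frac{1}{214} \left(-1 - 47961 + 1095\right) = 49686 + 4 \cdot \frac{1}{214} \left(-46867\right) = 49686 - \frac{93734}{107} = \frac{5222668}{107}$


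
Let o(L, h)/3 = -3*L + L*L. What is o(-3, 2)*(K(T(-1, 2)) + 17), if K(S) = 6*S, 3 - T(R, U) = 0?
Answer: 1890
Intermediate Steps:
T(R, U) = 3 (T(R, U) = 3 - 1*0 = 3 + 0 = 3)
o(L, h) = -9*L + 3*L² (o(L, h) = 3*(-3*L + L*L) = 3*(-3*L + L²) = 3*(L² - 3*L) = -9*L + 3*L²)
o(-3, 2)*(K(T(-1, 2)) + 17) = (3*(-3)*(-3 - 3))*(6*3 + 17) = (3*(-3)*(-6))*(18 + 17) = 54*35 = 1890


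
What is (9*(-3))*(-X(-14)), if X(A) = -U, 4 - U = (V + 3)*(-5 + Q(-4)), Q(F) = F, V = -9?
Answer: 1350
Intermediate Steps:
U = -50 (U = 4 - (-9 + 3)*(-5 - 4) = 4 - (-6)*(-9) = 4 - 1*54 = 4 - 54 = -50)
X(A) = 50 (X(A) = -1*(-50) = 50)
(9*(-3))*(-X(-14)) = (9*(-3))*(-1*50) = -27*(-50) = 1350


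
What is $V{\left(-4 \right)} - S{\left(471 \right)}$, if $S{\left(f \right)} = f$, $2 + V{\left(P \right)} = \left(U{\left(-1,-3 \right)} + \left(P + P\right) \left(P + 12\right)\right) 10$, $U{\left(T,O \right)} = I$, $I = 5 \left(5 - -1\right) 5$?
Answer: $387$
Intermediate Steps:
$I = 150$ ($I = 5 \left(5 + 1\right) 5 = 5 \cdot 6 \cdot 5 = 30 \cdot 5 = 150$)
$U{\left(T,O \right)} = 150$
$V{\left(P \right)} = 1498 + 20 P \left(12 + P\right)$ ($V{\left(P \right)} = -2 + \left(150 + \left(P + P\right) \left(P + 12\right)\right) 10 = -2 + \left(150 + 2 P \left(12 + P\right)\right) 10 = -2 + \left(1500 + 20 P \left(12 + P\right)\right) = 1498 + 20 P \left(12 + P\right)$)
$V{\left(-4 \right)} - S{\left(471 \right)} = \left(1498 + 20 \left(-4\right)^{2} + 240 \left(-4\right)\right) - 471 = \left(1498 + 20 \cdot 16 - 960\right) - 471 = \left(1498 + 320 - 960\right) - 471 = 858 - 471 = 387$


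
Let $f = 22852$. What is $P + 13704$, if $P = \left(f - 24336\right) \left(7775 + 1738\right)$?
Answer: $-14103588$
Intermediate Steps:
$P = -14117292$ ($P = \left(22852 - 24336\right) \left(7775 + 1738\right) = \left(-1484\right) 9513 = -14117292$)
$P + 13704 = -14117292 + 13704 = -14103588$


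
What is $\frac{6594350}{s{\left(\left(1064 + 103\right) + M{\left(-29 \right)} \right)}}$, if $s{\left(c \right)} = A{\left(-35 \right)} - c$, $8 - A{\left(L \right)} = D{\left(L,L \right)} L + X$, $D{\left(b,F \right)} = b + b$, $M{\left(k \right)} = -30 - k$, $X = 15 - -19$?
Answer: $- \frac{3297175}{1821} \approx -1810.6$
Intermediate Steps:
$X = 34$ ($X = 15 + 19 = 34$)
$D{\left(b,F \right)} = 2 b$
$A{\left(L \right)} = -26 - 2 L^{2}$ ($A{\left(L \right)} = 8 - \left(2 L L + 34\right) = 8 - \left(2 L^{2} + 34\right) = 8 - \left(34 + 2 L^{2}\right) = -26 - 2 L^{2}$)
$s{\left(c \right)} = -2476 - c$ ($s{\left(c \right)} = \left(-26 - 2 \left(-35\right)^{2}\right) - c = \left(-26 - 2450\right) - c = -2476 - c$)
$\frac{6594350}{s{\left(\left(1064 + 103\right) + M{\left(-29 \right)} \right)}} = \frac{6594350}{-2476 - \left(\left(1064 + 103\right) - 1\right)} = \frac{6594350}{-2476 - \left(1167 + \left(-30 + 29\right)\right)} = \frac{6594350}{-2476 - \left(1167 - 1\right)} = \frac{6594350}{-2476 - 1166} = \frac{6594350}{-3642} = 6594350 \left(- \frac{1}{3642}\right) = - \frac{3297175}{1821}$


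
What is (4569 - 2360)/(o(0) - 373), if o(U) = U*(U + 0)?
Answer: -2209/373 ≈ -5.9222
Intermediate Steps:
o(U) = U² (o(U) = U*U = U²)
(4569 - 2360)/(o(0) - 373) = (4569 - 2360)/(0² - 373) = 2209/(0 - 373) = 2209/(-373) = 2209*(-1/373) = -2209/373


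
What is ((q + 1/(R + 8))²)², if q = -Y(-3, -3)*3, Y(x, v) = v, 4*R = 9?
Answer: 19356878641/2825761 ≈ 6850.1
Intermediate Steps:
R = 9/4 (R = (¼)*9 = 9/4 ≈ 2.2500)
q = 9 (q = -1*(-3)*3 = 3*3 = 9)
((q + 1/(R + 8))²)² = ((9 + 1/(9/4 + 8))²)² = ((9 + 1/(41/4))²)² = ((9 + 4/41)²)² = ((373/41)²)² = (139129/1681)² = 19356878641/2825761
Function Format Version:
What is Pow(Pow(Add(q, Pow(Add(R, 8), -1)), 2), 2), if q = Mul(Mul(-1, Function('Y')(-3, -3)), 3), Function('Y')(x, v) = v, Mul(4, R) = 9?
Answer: Rational(19356878641, 2825761) ≈ 6850.1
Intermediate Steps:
R = Rational(9, 4) (R = Mul(Rational(1, 4), 9) = Rational(9, 4) ≈ 2.2500)
q = 9 (q = Mul(Mul(-1, -3), 3) = Mul(3, 3) = 9)
Pow(Pow(Add(q, Pow(Add(R, 8), -1)), 2), 2) = Pow(Pow(Add(9, Pow(Add(Rational(9, 4), 8), -1)), 2), 2) = Pow(Pow(Add(9, Pow(Rational(41, 4), -1)), 2), 2) = Pow(Pow(Add(9, Rational(4, 41)), 2), 2) = Pow(Pow(Rational(373, 41), 2), 2) = Pow(Rational(139129, 1681), 2) = Rational(19356878641, 2825761)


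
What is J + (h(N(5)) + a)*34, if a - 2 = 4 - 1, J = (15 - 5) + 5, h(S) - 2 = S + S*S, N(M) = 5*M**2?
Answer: 535753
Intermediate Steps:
h(S) = 2 + S + S**2 (h(S) = 2 + (S + S*S) = 2 + (S + S**2) = 2 + S + S**2)
J = 15 (J = 10 + 5 = 15)
a = 5 (a = 2 + (4 - 1) = 2 + 3 = 5)
J + (h(N(5)) + a)*34 = 15 + ((2 + 5*5**2 + (5*5**2)**2) + 5)*34 = 15 + ((2 + 5*25 + (5*25)**2) + 5)*34 = 15 + ((2 + 125 + 125**2) + 5)*34 = 15 + ((2 + 125 + 15625) + 5)*34 = 15 + (15752 + 5)*34 = 15 + 15757*34 = 15 + 535738 = 535753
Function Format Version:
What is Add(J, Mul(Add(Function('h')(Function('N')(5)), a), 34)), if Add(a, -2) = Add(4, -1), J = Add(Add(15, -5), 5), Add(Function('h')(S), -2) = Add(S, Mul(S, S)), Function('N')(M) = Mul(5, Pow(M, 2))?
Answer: 535753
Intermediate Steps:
Function('h')(S) = Add(2, S, Pow(S, 2)) (Function('h')(S) = Add(2, Add(S, Mul(S, S))) = Add(2, Add(S, Pow(S, 2))) = Add(2, S, Pow(S, 2)))
J = 15 (J = Add(10, 5) = 15)
a = 5 (a = Add(2, Add(4, -1)) = Add(2, 3) = 5)
Add(J, Mul(Add(Function('h')(Function('N')(5)), a), 34)) = Add(15, Mul(Add(Add(2, Mul(5, Pow(5, 2)), Pow(Mul(5, Pow(5, 2)), 2)), 5), 34)) = Add(15, Mul(Add(Add(2, Mul(5, 25), Pow(Mul(5, 25), 2)), 5), 34)) = Add(15, Mul(Add(Add(2, 125, Pow(125, 2)), 5), 34)) = Add(15, Mul(Add(Add(2, 125, 15625), 5), 34)) = Add(15, Mul(Add(15752, 5), 34)) = Add(15, Mul(15757, 34)) = Add(15, 535738) = 535753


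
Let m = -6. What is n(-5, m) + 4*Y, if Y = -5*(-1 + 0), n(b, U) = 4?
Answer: 24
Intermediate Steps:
Y = 5 (Y = -5*(-1) = 5)
n(-5, m) + 4*Y = 4 + 4*5 = 4 + 20 = 24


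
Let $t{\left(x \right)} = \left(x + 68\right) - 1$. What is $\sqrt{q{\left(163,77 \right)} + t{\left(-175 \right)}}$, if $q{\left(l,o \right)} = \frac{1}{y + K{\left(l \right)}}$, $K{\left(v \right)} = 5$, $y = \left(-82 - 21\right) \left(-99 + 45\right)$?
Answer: $\frac{i \sqrt{3347075245}}{5567} \approx 10.392 i$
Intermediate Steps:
$y = 5562$ ($y = \left(-103\right) \left(-54\right) = 5562$)
$q{\left(l,o \right)} = \frac{1}{5567}$ ($q{\left(l,o \right)} = \frac{1}{5562 + 5} = \frac{1}{5567}$)
$t{\left(x \right)} = 67 + x$ ($t{\left(x \right)} = \left(68 + x\right) - 1 = 67 + x$)
$\sqrt{q{\left(163,77 \right)} + t{\left(-175 \right)}} = \sqrt{\frac{1}{5567} + \left(67 - 175\right)} = \sqrt{\frac{1}{5567} - 108} = \sqrt{- \frac{601235}{5567}} = \frac{i \sqrt{3347075245}}{5567}$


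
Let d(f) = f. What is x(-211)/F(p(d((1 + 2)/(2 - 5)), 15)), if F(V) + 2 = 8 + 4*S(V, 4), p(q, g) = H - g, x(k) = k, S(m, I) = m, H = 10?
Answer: 211/14 ≈ 15.071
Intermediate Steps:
p(q, g) = 10 - g
F(V) = 6 + 4*V (F(V) = -2 + (8 + 4*V) = 6 + 4*V)
x(-211)/F(p(d((1 + 2)/(2 - 5)), 15)) = -211/(6 + 4*(10 - 1*15)) = -211/(6 + 4*(10 - 15)) = -211/(6 + 4*(-5)) = -211/(6 - 20) = -211/(-14) = -211*(-1/14) = 211/14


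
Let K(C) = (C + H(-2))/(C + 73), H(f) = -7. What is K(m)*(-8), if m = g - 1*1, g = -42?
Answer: 40/3 ≈ 13.333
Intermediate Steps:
m = -43 (m = -42 - 1*1 = -42 - 1 = -43)
K(C) = (-7 + C)/(73 + C) (K(C) = (C - 7)/(C + 73) = (-7 + C)/(73 + C))
K(m)*(-8) = ((-7 - 43)/(73 - 43))*(-8) = (-50/30)*(-8) = ((1/30)*(-50))*(-8) = -5/3*(-8) = 40/3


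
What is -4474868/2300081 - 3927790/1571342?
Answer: -8032891591923/1807106939351 ≈ -4.4452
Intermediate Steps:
-4474868/2300081 - 3927790/1571342 = -4474868*1/2300081 - 3927790*1/1571342 = -4474868/2300081 - 1963895/785671 = -8032891591923/1807106939351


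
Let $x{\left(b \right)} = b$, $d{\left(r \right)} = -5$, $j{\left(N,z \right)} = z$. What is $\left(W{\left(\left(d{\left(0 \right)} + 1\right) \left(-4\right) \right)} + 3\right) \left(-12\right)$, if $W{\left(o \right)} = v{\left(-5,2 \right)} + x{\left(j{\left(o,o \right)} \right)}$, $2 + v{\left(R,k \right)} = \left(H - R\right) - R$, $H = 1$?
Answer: $-336$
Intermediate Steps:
$v{\left(R,k \right)} = -1 - 2 R$ ($v{\left(R,k \right)} = -2 - \left(-1 + 2 R\right) = -1 - 2 R$)
$W{\left(o \right)} = 9 + o$ ($W{\left(o \right)} = \left(-1 - -10\right) + o = \left(-1 + 10\right) + o = 9 + o$)
$\left(W{\left(\left(d{\left(0 \right)} + 1\right) \left(-4\right) \right)} + 3\right) \left(-12\right) = \left(\left(9 + \left(-5 + 1\right) \left(-4\right)\right) + 3\right) \left(-12\right) = \left(\left(9 - -16\right) + 3\right) \left(-12\right) = \left(\left(9 + 16\right) + 3\right) \left(-12\right) = \left(25 + 3\right) \left(-12\right) = 28 \left(-12\right) = -336$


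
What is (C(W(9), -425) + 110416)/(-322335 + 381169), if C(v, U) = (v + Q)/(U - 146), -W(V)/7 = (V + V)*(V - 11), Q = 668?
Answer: 31523308/16797107 ≈ 1.8767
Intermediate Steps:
W(V) = -14*V*(-11 + V) (W(V) = -7*(V + V)*(V - 11) = -7*2*V*(-11 + V) = -14*V*(-11 + V))
C(v, U) = (668 + v)/(-146 + U) (C(v, U) = (v + 668)/(U - 146) = (668 + v)/(-146 + U))
(C(W(9), -425) + 110416)/(-322335 + 381169) = ((668 + 14*9*(11 - 1*9))/(-146 - 425) + 110416)/(-322335 + 381169) = ((668 + 14*9*(11 - 9))/(-571) + 110416)/58834 = (-(668 + 14*9*2)/571 + 110416)*(1/58834) = (-(668 + 252)/571 + 110416)*(1/58834) = (-1/571*920 + 110416)*(1/58834) = (-920/571 + 110416)*(1/58834) = (63046616/571)*(1/58834) = 31523308/16797107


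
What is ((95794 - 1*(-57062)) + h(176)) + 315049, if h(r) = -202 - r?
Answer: 467527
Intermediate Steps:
((95794 - 1*(-57062)) + h(176)) + 315049 = ((95794 - 1*(-57062)) + (-202 - 1*176)) + 315049 = ((95794 + 57062) + (-202 - 176)) + 315049 = (152856 - 378) + 315049 = 152478 + 315049 = 467527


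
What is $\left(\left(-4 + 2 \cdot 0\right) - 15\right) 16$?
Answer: $-304$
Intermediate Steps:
$\left(\left(-4 + 2 \cdot 0\right) - 15\right) 16 = \left(\left(-4 + 0\right) - 15\right) 16 = \left(-4 - 15\right) 16 = \left(-19\right) 16 = -304$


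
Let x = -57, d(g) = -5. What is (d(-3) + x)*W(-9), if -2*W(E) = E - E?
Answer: 0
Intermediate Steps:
W(E) = 0 (W(E) = -(E - E)/2 = -1/2*0 = 0)
(d(-3) + x)*W(-9) = (-5 - 57)*0 = -62*0 = 0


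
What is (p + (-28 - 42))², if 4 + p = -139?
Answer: 45369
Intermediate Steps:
p = -143 (p = -4 - 139 = -143)
(p + (-28 - 42))² = (-143 + (-28 - 42))² = (-143 - 70)² = (-213)² = 45369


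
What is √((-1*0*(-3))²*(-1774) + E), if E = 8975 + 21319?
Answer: 9*√374 ≈ 174.05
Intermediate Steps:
E = 30294
√((-1*0*(-3))²*(-1774) + E) = √((-1*0*(-3))²*(-1774) + 30294) = √((0*(-3))²*(-1774) + 30294) = √(0²*(-1774) + 30294) = √(0*(-1774) + 30294) = √(0 + 30294) = √30294 = 9*√374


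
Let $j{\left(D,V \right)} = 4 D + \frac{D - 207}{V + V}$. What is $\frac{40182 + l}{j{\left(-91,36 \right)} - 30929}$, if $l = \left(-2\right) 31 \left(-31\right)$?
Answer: $- \frac{1515744}{1126697} \approx -1.3453$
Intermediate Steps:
$l = 1922$ ($l = \left(-62\right) \left(-31\right) = 1922$)
$j{\left(D,V \right)} = 4 D + \frac{-207 + D}{2 V}$
$\frac{40182 + l}{j{\left(-91,36 \right)} - 30929} = \frac{40182 + 1922}{\frac{-207 - 91 + 8 \left(-91\right) 36}{2 \cdot 36} - 30929} = \frac{42104}{\frac{1}{2} \cdot \frac{1}{36} \left(-207 - 91 - 26208\right) - 30929} = \frac{42104}{\frac{1}{2} \cdot \frac{1}{36} \left(-26506\right) - 30929} = \frac{42104}{- \frac{13253}{36} - 30929} = \frac{42104}{- \frac{1126697}{36}} = 42104 \left(- \frac{36}{1126697}\right) = - \frac{1515744}{1126697}$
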